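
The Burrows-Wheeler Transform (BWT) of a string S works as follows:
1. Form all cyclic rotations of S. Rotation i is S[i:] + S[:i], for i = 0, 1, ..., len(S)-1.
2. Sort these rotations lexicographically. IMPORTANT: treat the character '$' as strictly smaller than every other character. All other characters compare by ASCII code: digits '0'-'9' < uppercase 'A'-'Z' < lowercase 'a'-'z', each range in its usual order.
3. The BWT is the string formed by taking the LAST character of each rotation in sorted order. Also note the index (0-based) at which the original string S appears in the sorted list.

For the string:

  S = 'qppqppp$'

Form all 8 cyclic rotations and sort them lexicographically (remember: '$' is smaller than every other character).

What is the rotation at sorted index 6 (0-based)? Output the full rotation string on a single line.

Answer: qppp$qpp

Derivation:
All 8 rotations (rotation i = S[i:]+S[:i]):
  rot[0] = qppqppp$
  rot[1] = ppqppp$q
  rot[2] = pqppp$qp
  rot[3] = qppp$qpp
  rot[4] = ppp$qppq
  rot[5] = pp$qppqp
  rot[6] = p$qppqpp
  rot[7] = $qppqppp
Sorted (with $ < everything):
  sorted[0] = $qppqppp
  sorted[1] = p$qppqpp
  sorted[2] = pp$qppqp
  sorted[3] = ppp$qppq
  sorted[4] = ppqppp$q
  sorted[5] = pqppp$qp
  sorted[6] = qppp$qpp
  sorted[7] = qppqppp$
sorted[6] = qppp$qpp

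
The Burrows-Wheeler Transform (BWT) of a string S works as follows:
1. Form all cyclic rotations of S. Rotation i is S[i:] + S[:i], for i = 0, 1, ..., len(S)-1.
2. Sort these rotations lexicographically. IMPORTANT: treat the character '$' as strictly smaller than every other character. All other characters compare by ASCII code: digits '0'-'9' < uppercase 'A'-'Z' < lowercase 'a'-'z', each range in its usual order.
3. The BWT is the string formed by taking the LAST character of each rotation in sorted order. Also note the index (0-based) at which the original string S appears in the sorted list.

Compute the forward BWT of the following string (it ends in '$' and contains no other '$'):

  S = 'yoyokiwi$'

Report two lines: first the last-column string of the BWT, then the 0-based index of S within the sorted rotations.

All 9 rotations (rotation i = S[i:]+S[:i]):
  rot[0] = yoyokiwi$
  rot[1] = oyokiwi$y
  rot[2] = yokiwi$yo
  rot[3] = okiwi$yoy
  rot[4] = kiwi$yoyo
  rot[5] = iwi$yoyok
  rot[6] = wi$yoyoki
  rot[7] = i$yoyokiw
  rot[8] = $yoyokiwi
Sorted (with $ < everything):
  sorted[0] = $yoyokiwi  (last char: 'i')
  sorted[1] = i$yoyokiw  (last char: 'w')
  sorted[2] = iwi$yoyok  (last char: 'k')
  sorted[3] = kiwi$yoyo  (last char: 'o')
  sorted[4] = okiwi$yoy  (last char: 'y')
  sorted[5] = oyokiwi$y  (last char: 'y')
  sorted[6] = wi$yoyoki  (last char: 'i')
  sorted[7] = yokiwi$yo  (last char: 'o')
  sorted[8] = yoyokiwi$  (last char: '$')
Last column: iwkoyyio$
Original string S is at sorted index 8

Answer: iwkoyyio$
8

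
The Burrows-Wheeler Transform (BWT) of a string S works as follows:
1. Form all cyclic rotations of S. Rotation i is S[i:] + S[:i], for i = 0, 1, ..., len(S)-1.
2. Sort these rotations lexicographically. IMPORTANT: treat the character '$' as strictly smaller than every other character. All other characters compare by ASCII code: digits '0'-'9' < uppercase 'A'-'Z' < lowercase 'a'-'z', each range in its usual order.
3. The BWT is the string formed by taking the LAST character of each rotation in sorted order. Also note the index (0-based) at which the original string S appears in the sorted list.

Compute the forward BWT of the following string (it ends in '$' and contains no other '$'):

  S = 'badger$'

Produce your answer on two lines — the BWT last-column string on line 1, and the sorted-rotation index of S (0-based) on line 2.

Answer: rb$agde
2

Derivation:
All 7 rotations (rotation i = S[i:]+S[:i]):
  rot[0] = badger$
  rot[1] = adger$b
  rot[2] = dger$ba
  rot[3] = ger$bad
  rot[4] = er$badg
  rot[5] = r$badge
  rot[6] = $badger
Sorted (with $ < everything):
  sorted[0] = $badger  (last char: 'r')
  sorted[1] = adger$b  (last char: 'b')
  sorted[2] = badger$  (last char: '$')
  sorted[3] = dger$ba  (last char: 'a')
  sorted[4] = er$badg  (last char: 'g')
  sorted[5] = ger$bad  (last char: 'd')
  sorted[6] = r$badge  (last char: 'e')
Last column: rb$agde
Original string S is at sorted index 2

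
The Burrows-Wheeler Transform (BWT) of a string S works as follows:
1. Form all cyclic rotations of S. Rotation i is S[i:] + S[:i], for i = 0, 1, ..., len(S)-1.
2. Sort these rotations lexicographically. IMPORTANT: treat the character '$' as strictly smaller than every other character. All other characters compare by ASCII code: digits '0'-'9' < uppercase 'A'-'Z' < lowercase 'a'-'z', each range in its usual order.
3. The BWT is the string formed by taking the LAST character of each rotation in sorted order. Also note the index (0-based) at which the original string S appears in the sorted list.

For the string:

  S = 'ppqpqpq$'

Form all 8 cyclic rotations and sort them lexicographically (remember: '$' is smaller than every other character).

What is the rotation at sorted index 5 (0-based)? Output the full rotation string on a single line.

Answer: q$ppqpqp

Derivation:
All 8 rotations (rotation i = S[i:]+S[:i]):
  rot[0] = ppqpqpq$
  rot[1] = pqpqpq$p
  rot[2] = qpqpq$pp
  rot[3] = pqpq$ppq
  rot[4] = qpq$ppqp
  rot[5] = pq$ppqpq
  rot[6] = q$ppqpqp
  rot[7] = $ppqpqpq
Sorted (with $ < everything):
  sorted[0] = $ppqpqpq
  sorted[1] = ppqpqpq$
  sorted[2] = pq$ppqpq
  sorted[3] = pqpq$ppq
  sorted[4] = pqpqpq$p
  sorted[5] = q$ppqpqp
  sorted[6] = qpq$ppqp
  sorted[7] = qpqpq$pp
sorted[5] = q$ppqpqp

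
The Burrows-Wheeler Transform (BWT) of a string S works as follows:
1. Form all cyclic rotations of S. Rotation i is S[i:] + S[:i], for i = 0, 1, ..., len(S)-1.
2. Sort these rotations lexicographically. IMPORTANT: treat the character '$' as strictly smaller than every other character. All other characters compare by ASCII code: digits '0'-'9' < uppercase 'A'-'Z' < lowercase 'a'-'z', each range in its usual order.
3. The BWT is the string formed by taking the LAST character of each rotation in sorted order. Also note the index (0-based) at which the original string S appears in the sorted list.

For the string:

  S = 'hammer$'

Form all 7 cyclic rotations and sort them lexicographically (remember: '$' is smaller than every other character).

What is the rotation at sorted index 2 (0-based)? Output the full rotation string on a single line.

All 7 rotations (rotation i = S[i:]+S[:i]):
  rot[0] = hammer$
  rot[1] = ammer$h
  rot[2] = mmer$ha
  rot[3] = mer$ham
  rot[4] = er$hamm
  rot[5] = r$hamme
  rot[6] = $hammer
Sorted (with $ < everything):
  sorted[0] = $hammer
  sorted[1] = ammer$h
  sorted[2] = er$hamm
  sorted[3] = hammer$
  sorted[4] = mer$ham
  sorted[5] = mmer$ha
  sorted[6] = r$hamme
sorted[2] = er$hamm

Answer: er$hamm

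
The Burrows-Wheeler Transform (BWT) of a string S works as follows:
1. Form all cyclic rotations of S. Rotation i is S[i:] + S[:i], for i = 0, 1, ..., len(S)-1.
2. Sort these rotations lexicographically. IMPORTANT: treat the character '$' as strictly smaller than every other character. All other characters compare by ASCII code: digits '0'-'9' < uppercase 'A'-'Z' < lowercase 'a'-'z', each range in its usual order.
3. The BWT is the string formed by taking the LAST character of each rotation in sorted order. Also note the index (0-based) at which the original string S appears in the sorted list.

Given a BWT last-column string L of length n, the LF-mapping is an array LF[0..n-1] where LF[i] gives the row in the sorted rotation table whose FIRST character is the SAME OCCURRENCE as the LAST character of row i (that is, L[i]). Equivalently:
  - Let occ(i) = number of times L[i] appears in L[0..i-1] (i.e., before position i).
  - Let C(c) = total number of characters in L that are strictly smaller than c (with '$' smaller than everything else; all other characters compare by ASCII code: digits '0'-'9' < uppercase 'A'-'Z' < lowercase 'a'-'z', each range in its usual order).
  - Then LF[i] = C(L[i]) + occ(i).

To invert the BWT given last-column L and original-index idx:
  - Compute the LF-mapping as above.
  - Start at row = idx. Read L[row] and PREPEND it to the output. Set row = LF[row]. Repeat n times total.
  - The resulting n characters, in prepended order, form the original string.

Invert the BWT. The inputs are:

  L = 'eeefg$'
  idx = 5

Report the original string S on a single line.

Answer: gfeee$

Derivation:
LF mapping: 1 2 3 4 5 0
Walk LF starting at row 5, prepending L[row]:
  step 1: row=5, L[5]='$', prepend. Next row=LF[5]=0
  step 2: row=0, L[0]='e', prepend. Next row=LF[0]=1
  step 3: row=1, L[1]='e', prepend. Next row=LF[1]=2
  step 4: row=2, L[2]='e', prepend. Next row=LF[2]=3
  step 5: row=3, L[3]='f', prepend. Next row=LF[3]=4
  step 6: row=4, L[4]='g', prepend. Next row=LF[4]=5
Reversed output: gfeee$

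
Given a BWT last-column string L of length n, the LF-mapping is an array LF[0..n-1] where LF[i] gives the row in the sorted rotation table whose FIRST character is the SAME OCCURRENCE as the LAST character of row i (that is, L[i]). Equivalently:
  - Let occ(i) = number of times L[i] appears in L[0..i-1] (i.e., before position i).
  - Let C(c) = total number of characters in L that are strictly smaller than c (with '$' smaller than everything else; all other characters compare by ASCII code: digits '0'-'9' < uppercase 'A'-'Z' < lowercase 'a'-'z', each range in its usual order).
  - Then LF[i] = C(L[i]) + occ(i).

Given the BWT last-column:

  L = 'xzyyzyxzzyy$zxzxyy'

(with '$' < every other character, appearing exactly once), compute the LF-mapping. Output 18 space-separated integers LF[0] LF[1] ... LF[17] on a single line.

Char counts: '$':1, 'x':4, 'y':7, 'z':6
C (first-col start): C('$')=0, C('x')=1, C('y')=5, C('z')=12
L[0]='x': occ=0, LF[0]=C('x')+0=1+0=1
L[1]='z': occ=0, LF[1]=C('z')+0=12+0=12
L[2]='y': occ=0, LF[2]=C('y')+0=5+0=5
L[3]='y': occ=1, LF[3]=C('y')+1=5+1=6
L[4]='z': occ=1, LF[4]=C('z')+1=12+1=13
L[5]='y': occ=2, LF[5]=C('y')+2=5+2=7
L[6]='x': occ=1, LF[6]=C('x')+1=1+1=2
L[7]='z': occ=2, LF[7]=C('z')+2=12+2=14
L[8]='z': occ=3, LF[8]=C('z')+3=12+3=15
L[9]='y': occ=3, LF[9]=C('y')+3=5+3=8
L[10]='y': occ=4, LF[10]=C('y')+4=5+4=9
L[11]='$': occ=0, LF[11]=C('$')+0=0+0=0
L[12]='z': occ=4, LF[12]=C('z')+4=12+4=16
L[13]='x': occ=2, LF[13]=C('x')+2=1+2=3
L[14]='z': occ=5, LF[14]=C('z')+5=12+5=17
L[15]='x': occ=3, LF[15]=C('x')+3=1+3=4
L[16]='y': occ=5, LF[16]=C('y')+5=5+5=10
L[17]='y': occ=6, LF[17]=C('y')+6=5+6=11

Answer: 1 12 5 6 13 7 2 14 15 8 9 0 16 3 17 4 10 11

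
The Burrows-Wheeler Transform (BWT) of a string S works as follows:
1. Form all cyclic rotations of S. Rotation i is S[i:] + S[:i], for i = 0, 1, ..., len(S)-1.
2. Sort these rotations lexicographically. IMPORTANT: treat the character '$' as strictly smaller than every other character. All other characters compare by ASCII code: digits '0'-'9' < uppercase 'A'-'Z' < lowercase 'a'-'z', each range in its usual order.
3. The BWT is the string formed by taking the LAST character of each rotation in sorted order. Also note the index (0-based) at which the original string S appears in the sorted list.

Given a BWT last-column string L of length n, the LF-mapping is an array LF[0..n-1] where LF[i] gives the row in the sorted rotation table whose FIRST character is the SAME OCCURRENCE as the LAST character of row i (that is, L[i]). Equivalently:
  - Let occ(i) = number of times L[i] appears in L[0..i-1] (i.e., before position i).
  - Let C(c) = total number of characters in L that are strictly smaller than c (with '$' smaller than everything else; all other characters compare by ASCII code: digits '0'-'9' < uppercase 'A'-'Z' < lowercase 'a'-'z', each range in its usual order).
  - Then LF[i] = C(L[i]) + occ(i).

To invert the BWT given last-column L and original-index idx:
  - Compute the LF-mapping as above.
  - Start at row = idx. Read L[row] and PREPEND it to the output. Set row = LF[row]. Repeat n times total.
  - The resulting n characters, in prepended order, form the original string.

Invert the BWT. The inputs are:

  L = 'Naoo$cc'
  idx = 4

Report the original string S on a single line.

Answer: cocoaN$

Derivation:
LF mapping: 1 2 5 6 0 3 4
Walk LF starting at row 4, prepending L[row]:
  step 1: row=4, L[4]='$', prepend. Next row=LF[4]=0
  step 2: row=0, L[0]='N', prepend. Next row=LF[0]=1
  step 3: row=1, L[1]='a', prepend. Next row=LF[1]=2
  step 4: row=2, L[2]='o', prepend. Next row=LF[2]=5
  step 5: row=5, L[5]='c', prepend. Next row=LF[5]=3
  step 6: row=3, L[3]='o', prepend. Next row=LF[3]=6
  step 7: row=6, L[6]='c', prepend. Next row=LF[6]=4
Reversed output: cocoaN$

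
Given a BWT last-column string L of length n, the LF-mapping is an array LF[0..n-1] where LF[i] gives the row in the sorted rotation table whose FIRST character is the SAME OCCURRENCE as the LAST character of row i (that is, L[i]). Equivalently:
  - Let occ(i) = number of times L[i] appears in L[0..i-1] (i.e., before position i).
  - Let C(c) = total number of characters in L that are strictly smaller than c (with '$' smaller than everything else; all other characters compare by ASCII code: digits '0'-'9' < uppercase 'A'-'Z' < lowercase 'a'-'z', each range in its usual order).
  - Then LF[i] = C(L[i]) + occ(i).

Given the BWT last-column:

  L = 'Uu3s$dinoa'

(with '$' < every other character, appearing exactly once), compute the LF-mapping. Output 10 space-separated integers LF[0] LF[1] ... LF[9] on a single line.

Char counts: '$':1, '3':1, 'U':1, 'a':1, 'd':1, 'i':1, 'n':1, 'o':1, 's':1, 'u':1
C (first-col start): C('$')=0, C('3')=1, C('U')=2, C('a')=3, C('d')=4, C('i')=5, C('n')=6, C('o')=7, C('s')=8, C('u')=9
L[0]='U': occ=0, LF[0]=C('U')+0=2+0=2
L[1]='u': occ=0, LF[1]=C('u')+0=9+0=9
L[2]='3': occ=0, LF[2]=C('3')+0=1+0=1
L[3]='s': occ=0, LF[3]=C('s')+0=8+0=8
L[4]='$': occ=0, LF[4]=C('$')+0=0+0=0
L[5]='d': occ=0, LF[5]=C('d')+0=4+0=4
L[6]='i': occ=0, LF[6]=C('i')+0=5+0=5
L[7]='n': occ=0, LF[7]=C('n')+0=6+0=6
L[8]='o': occ=0, LF[8]=C('o')+0=7+0=7
L[9]='a': occ=0, LF[9]=C('a')+0=3+0=3

Answer: 2 9 1 8 0 4 5 6 7 3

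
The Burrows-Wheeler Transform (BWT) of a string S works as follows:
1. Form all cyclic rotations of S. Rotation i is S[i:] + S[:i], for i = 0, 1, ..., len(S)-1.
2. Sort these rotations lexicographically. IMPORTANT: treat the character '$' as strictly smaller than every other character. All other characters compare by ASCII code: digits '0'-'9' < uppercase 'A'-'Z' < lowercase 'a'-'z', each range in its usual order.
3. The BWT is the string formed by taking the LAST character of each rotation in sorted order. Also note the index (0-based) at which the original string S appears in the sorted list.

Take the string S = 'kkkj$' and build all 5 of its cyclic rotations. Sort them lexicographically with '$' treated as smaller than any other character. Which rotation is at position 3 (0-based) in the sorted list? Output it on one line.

Answer: kkj$k

Derivation:
All 5 rotations (rotation i = S[i:]+S[:i]):
  rot[0] = kkkj$
  rot[1] = kkj$k
  rot[2] = kj$kk
  rot[3] = j$kkk
  rot[4] = $kkkj
Sorted (with $ < everything):
  sorted[0] = $kkkj
  sorted[1] = j$kkk
  sorted[2] = kj$kk
  sorted[3] = kkj$k
  sorted[4] = kkkj$
sorted[3] = kkj$k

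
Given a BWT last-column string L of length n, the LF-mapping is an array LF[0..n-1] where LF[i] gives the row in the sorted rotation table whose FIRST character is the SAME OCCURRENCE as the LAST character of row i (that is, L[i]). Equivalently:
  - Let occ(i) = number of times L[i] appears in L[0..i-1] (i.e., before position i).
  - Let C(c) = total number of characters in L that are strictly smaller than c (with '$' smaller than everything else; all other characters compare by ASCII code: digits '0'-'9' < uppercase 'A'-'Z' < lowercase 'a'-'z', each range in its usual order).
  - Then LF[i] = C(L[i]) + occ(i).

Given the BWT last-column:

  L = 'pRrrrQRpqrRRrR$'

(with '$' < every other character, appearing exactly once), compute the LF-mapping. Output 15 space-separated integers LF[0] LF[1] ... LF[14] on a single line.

Char counts: '$':1, 'Q':1, 'R':5, 'p':2, 'q':1, 'r':5
C (first-col start): C('$')=0, C('Q')=1, C('R')=2, C('p')=7, C('q')=9, C('r')=10
L[0]='p': occ=0, LF[0]=C('p')+0=7+0=7
L[1]='R': occ=0, LF[1]=C('R')+0=2+0=2
L[2]='r': occ=0, LF[2]=C('r')+0=10+0=10
L[3]='r': occ=1, LF[3]=C('r')+1=10+1=11
L[4]='r': occ=2, LF[4]=C('r')+2=10+2=12
L[5]='Q': occ=0, LF[5]=C('Q')+0=1+0=1
L[6]='R': occ=1, LF[6]=C('R')+1=2+1=3
L[7]='p': occ=1, LF[7]=C('p')+1=7+1=8
L[8]='q': occ=0, LF[8]=C('q')+0=9+0=9
L[9]='r': occ=3, LF[9]=C('r')+3=10+3=13
L[10]='R': occ=2, LF[10]=C('R')+2=2+2=4
L[11]='R': occ=3, LF[11]=C('R')+3=2+3=5
L[12]='r': occ=4, LF[12]=C('r')+4=10+4=14
L[13]='R': occ=4, LF[13]=C('R')+4=2+4=6
L[14]='$': occ=0, LF[14]=C('$')+0=0+0=0

Answer: 7 2 10 11 12 1 3 8 9 13 4 5 14 6 0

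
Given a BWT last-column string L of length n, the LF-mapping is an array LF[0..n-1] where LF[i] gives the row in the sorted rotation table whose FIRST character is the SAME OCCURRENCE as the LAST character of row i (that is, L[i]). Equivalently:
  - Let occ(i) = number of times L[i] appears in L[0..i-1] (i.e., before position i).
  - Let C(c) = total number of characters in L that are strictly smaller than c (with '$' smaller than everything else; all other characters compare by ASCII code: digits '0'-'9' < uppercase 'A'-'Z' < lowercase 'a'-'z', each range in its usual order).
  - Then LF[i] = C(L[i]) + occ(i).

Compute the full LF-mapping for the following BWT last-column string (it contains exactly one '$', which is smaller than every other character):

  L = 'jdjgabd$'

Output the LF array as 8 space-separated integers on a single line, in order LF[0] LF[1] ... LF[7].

Answer: 6 3 7 5 1 2 4 0

Derivation:
Char counts: '$':1, 'a':1, 'b':1, 'd':2, 'g':1, 'j':2
C (first-col start): C('$')=0, C('a')=1, C('b')=2, C('d')=3, C('g')=5, C('j')=6
L[0]='j': occ=0, LF[0]=C('j')+0=6+0=6
L[1]='d': occ=0, LF[1]=C('d')+0=3+0=3
L[2]='j': occ=1, LF[2]=C('j')+1=6+1=7
L[3]='g': occ=0, LF[3]=C('g')+0=5+0=5
L[4]='a': occ=0, LF[4]=C('a')+0=1+0=1
L[5]='b': occ=0, LF[5]=C('b')+0=2+0=2
L[6]='d': occ=1, LF[6]=C('d')+1=3+1=4
L[7]='$': occ=0, LF[7]=C('$')+0=0+0=0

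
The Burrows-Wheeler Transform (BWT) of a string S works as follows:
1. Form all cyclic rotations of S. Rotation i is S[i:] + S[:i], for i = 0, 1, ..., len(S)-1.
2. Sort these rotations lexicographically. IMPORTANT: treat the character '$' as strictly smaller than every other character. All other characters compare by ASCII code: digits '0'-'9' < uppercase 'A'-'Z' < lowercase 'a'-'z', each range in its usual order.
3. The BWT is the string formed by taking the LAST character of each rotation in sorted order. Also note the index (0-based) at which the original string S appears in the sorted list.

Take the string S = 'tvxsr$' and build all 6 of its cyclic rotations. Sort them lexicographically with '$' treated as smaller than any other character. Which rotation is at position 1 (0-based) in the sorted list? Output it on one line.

All 6 rotations (rotation i = S[i:]+S[:i]):
  rot[0] = tvxsr$
  rot[1] = vxsr$t
  rot[2] = xsr$tv
  rot[3] = sr$tvx
  rot[4] = r$tvxs
  rot[5] = $tvxsr
Sorted (with $ < everything):
  sorted[0] = $tvxsr
  sorted[1] = r$tvxs
  sorted[2] = sr$tvx
  sorted[3] = tvxsr$
  sorted[4] = vxsr$t
  sorted[5] = xsr$tv
sorted[1] = r$tvxs

Answer: r$tvxs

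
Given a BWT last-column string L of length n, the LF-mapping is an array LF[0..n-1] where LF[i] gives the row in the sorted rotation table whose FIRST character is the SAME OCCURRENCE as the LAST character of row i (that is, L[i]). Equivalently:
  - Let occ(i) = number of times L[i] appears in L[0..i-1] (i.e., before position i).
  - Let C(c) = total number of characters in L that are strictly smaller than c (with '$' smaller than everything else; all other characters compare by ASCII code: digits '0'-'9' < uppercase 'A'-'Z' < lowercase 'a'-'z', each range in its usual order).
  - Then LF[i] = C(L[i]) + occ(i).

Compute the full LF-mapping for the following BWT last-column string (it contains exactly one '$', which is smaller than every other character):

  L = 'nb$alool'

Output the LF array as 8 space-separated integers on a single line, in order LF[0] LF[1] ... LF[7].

Answer: 5 2 0 1 3 6 7 4

Derivation:
Char counts: '$':1, 'a':1, 'b':1, 'l':2, 'n':1, 'o':2
C (first-col start): C('$')=0, C('a')=1, C('b')=2, C('l')=3, C('n')=5, C('o')=6
L[0]='n': occ=0, LF[0]=C('n')+0=5+0=5
L[1]='b': occ=0, LF[1]=C('b')+0=2+0=2
L[2]='$': occ=0, LF[2]=C('$')+0=0+0=0
L[3]='a': occ=0, LF[3]=C('a')+0=1+0=1
L[4]='l': occ=0, LF[4]=C('l')+0=3+0=3
L[5]='o': occ=0, LF[5]=C('o')+0=6+0=6
L[6]='o': occ=1, LF[6]=C('o')+1=6+1=7
L[7]='l': occ=1, LF[7]=C('l')+1=3+1=4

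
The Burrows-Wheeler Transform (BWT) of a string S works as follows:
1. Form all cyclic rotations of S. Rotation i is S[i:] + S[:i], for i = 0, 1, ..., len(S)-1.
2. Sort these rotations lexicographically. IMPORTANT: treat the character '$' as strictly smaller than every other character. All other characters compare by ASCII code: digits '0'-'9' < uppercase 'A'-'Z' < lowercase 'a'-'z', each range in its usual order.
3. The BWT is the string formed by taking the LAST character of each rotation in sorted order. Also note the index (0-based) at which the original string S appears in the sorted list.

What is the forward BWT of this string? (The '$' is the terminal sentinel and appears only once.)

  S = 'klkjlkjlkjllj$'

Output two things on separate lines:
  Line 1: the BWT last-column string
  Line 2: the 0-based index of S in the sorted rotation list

Answer: jlkkklll$lkjjj
8

Derivation:
All 14 rotations (rotation i = S[i:]+S[:i]):
  rot[0] = klkjlkjlkjllj$
  rot[1] = lkjlkjlkjllj$k
  rot[2] = kjlkjlkjllj$kl
  rot[3] = jlkjlkjllj$klk
  rot[4] = lkjlkjllj$klkj
  rot[5] = kjlkjllj$klkjl
  rot[6] = jlkjllj$klkjlk
  rot[7] = lkjllj$klkjlkj
  rot[8] = kjllj$klkjlkjl
  rot[9] = jllj$klkjlkjlk
  rot[10] = llj$klkjlkjlkj
  rot[11] = lj$klkjlkjlkjl
  rot[12] = j$klkjlkjlkjll
  rot[13] = $klkjlkjlkjllj
Sorted (with $ < everything):
  sorted[0] = $klkjlkjlkjllj  (last char: 'j')
  sorted[1] = j$klkjlkjlkjll  (last char: 'l')
  sorted[2] = jlkjlkjllj$klk  (last char: 'k')
  sorted[3] = jlkjllj$klkjlk  (last char: 'k')
  sorted[4] = jllj$klkjlkjlk  (last char: 'k')
  sorted[5] = kjlkjlkjllj$kl  (last char: 'l')
  sorted[6] = kjlkjllj$klkjl  (last char: 'l')
  sorted[7] = kjllj$klkjlkjl  (last char: 'l')
  sorted[8] = klkjlkjlkjllj$  (last char: '$')
  sorted[9] = lj$klkjlkjlkjl  (last char: 'l')
  sorted[10] = lkjlkjlkjllj$k  (last char: 'k')
  sorted[11] = lkjlkjllj$klkj  (last char: 'j')
  sorted[12] = lkjllj$klkjlkj  (last char: 'j')
  sorted[13] = llj$klkjlkjlkj  (last char: 'j')
Last column: jlkkklll$lkjjj
Original string S is at sorted index 8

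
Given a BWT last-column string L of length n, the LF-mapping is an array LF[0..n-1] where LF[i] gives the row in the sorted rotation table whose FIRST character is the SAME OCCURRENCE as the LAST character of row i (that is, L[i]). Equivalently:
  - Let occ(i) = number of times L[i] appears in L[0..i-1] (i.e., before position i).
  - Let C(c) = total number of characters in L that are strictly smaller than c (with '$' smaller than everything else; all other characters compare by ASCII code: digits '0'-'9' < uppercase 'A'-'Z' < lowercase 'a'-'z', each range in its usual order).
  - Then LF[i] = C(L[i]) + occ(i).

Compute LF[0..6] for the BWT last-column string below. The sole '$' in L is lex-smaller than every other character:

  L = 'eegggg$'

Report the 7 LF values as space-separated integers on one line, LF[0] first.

Answer: 1 2 3 4 5 6 0

Derivation:
Char counts: '$':1, 'e':2, 'g':4
C (first-col start): C('$')=0, C('e')=1, C('g')=3
L[0]='e': occ=0, LF[0]=C('e')+0=1+0=1
L[1]='e': occ=1, LF[1]=C('e')+1=1+1=2
L[2]='g': occ=0, LF[2]=C('g')+0=3+0=3
L[3]='g': occ=1, LF[3]=C('g')+1=3+1=4
L[4]='g': occ=2, LF[4]=C('g')+2=3+2=5
L[5]='g': occ=3, LF[5]=C('g')+3=3+3=6
L[6]='$': occ=0, LF[6]=C('$')+0=0+0=0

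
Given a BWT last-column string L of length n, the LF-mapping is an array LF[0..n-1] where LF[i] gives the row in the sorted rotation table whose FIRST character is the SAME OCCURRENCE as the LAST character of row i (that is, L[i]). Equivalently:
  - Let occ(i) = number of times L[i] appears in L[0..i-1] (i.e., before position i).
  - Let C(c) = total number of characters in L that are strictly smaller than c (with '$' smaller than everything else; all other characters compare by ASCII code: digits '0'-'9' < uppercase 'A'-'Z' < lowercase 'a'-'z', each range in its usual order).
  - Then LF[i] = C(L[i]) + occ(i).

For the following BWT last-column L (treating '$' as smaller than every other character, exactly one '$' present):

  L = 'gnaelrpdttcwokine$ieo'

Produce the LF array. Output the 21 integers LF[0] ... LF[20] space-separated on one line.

Answer: 7 12 1 4 11 17 16 3 18 19 2 20 14 10 8 13 5 0 9 6 15

Derivation:
Char counts: '$':1, 'a':1, 'c':1, 'd':1, 'e':3, 'g':1, 'i':2, 'k':1, 'l':1, 'n':2, 'o':2, 'p':1, 'r':1, 't':2, 'w':1
C (first-col start): C('$')=0, C('a')=1, C('c')=2, C('d')=3, C('e')=4, C('g')=7, C('i')=8, C('k')=10, C('l')=11, C('n')=12, C('o')=14, C('p')=16, C('r')=17, C('t')=18, C('w')=20
L[0]='g': occ=0, LF[0]=C('g')+0=7+0=7
L[1]='n': occ=0, LF[1]=C('n')+0=12+0=12
L[2]='a': occ=0, LF[2]=C('a')+0=1+0=1
L[3]='e': occ=0, LF[3]=C('e')+0=4+0=4
L[4]='l': occ=0, LF[4]=C('l')+0=11+0=11
L[5]='r': occ=0, LF[5]=C('r')+0=17+0=17
L[6]='p': occ=0, LF[6]=C('p')+0=16+0=16
L[7]='d': occ=0, LF[7]=C('d')+0=3+0=3
L[8]='t': occ=0, LF[8]=C('t')+0=18+0=18
L[9]='t': occ=1, LF[9]=C('t')+1=18+1=19
L[10]='c': occ=0, LF[10]=C('c')+0=2+0=2
L[11]='w': occ=0, LF[11]=C('w')+0=20+0=20
L[12]='o': occ=0, LF[12]=C('o')+0=14+0=14
L[13]='k': occ=0, LF[13]=C('k')+0=10+0=10
L[14]='i': occ=0, LF[14]=C('i')+0=8+0=8
L[15]='n': occ=1, LF[15]=C('n')+1=12+1=13
L[16]='e': occ=1, LF[16]=C('e')+1=4+1=5
L[17]='$': occ=0, LF[17]=C('$')+0=0+0=0
L[18]='i': occ=1, LF[18]=C('i')+1=8+1=9
L[19]='e': occ=2, LF[19]=C('e')+2=4+2=6
L[20]='o': occ=1, LF[20]=C('o')+1=14+1=15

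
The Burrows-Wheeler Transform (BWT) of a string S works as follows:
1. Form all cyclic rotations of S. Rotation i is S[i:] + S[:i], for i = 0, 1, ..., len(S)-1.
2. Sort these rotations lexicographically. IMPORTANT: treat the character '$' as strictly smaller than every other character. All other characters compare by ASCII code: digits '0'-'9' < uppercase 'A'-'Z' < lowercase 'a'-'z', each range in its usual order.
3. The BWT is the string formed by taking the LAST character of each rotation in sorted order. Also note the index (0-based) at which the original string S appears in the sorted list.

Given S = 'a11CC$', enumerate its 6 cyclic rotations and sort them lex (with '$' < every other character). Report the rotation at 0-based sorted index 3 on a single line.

Answer: C$a11C

Derivation:
All 6 rotations (rotation i = S[i:]+S[:i]):
  rot[0] = a11CC$
  rot[1] = 11CC$a
  rot[2] = 1CC$a1
  rot[3] = CC$a11
  rot[4] = C$a11C
  rot[5] = $a11CC
Sorted (with $ < everything):
  sorted[0] = $a11CC
  sorted[1] = 11CC$a
  sorted[2] = 1CC$a1
  sorted[3] = C$a11C
  sorted[4] = CC$a11
  sorted[5] = a11CC$
sorted[3] = C$a11C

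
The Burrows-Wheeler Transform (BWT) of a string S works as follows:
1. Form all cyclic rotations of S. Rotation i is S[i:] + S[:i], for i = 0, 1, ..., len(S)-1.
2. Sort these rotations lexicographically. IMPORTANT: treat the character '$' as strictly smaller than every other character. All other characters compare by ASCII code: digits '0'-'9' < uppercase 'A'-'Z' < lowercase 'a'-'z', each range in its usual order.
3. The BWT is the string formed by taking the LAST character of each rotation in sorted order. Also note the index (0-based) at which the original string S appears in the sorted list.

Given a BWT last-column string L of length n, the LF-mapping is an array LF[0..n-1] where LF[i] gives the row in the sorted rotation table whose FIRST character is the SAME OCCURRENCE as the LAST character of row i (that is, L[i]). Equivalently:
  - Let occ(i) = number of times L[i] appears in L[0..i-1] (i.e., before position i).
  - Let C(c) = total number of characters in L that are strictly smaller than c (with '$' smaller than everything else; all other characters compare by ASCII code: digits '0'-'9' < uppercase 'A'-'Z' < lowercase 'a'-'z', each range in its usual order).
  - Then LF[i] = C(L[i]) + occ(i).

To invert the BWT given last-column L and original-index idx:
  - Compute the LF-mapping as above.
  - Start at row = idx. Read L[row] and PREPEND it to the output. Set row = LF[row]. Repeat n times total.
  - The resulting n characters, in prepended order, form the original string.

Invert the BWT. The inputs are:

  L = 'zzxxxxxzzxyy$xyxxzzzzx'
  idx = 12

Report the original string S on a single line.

LF mapping: 14 15 1 2 3 4 5 16 17 6 11 12 0 7 13 8 9 18 19 20 21 10
Walk LF starting at row 12, prepending L[row]:
  step 1: row=12, L[12]='$', prepend. Next row=LF[12]=0
  step 2: row=0, L[0]='z', prepend. Next row=LF[0]=14
  step 3: row=14, L[14]='y', prepend. Next row=LF[14]=13
  step 4: row=13, L[13]='x', prepend. Next row=LF[13]=7
  step 5: row=7, L[7]='z', prepend. Next row=LF[7]=16
  step 6: row=16, L[16]='x', prepend. Next row=LF[16]=9
  step 7: row=9, L[9]='x', prepend. Next row=LF[9]=6
  step 8: row=6, L[6]='x', prepend. Next row=LF[6]=5
  step 9: row=5, L[5]='x', prepend. Next row=LF[5]=4
  step 10: row=4, L[4]='x', prepend. Next row=LF[4]=3
  step 11: row=3, L[3]='x', prepend. Next row=LF[3]=2
  step 12: row=2, L[2]='x', prepend. Next row=LF[2]=1
  step 13: row=1, L[1]='z', prepend. Next row=LF[1]=15
  step 14: row=15, L[15]='x', prepend. Next row=LF[15]=8
  step 15: row=8, L[8]='z', prepend. Next row=LF[8]=17
  step 16: row=17, L[17]='z', prepend. Next row=LF[17]=18
  step 17: row=18, L[18]='z', prepend. Next row=LF[18]=19
  step 18: row=19, L[19]='z', prepend. Next row=LF[19]=20
  step 19: row=20, L[20]='z', prepend. Next row=LF[20]=21
  step 20: row=21, L[21]='x', prepend. Next row=LF[21]=10
  step 21: row=10, L[10]='y', prepend. Next row=LF[10]=11
  step 22: row=11, L[11]='y', prepend. Next row=LF[11]=12
Reversed output: yyxzzzzzxzxxxxxxxzxyz$

Answer: yyxzzzzzxzxxxxxxxzxyz$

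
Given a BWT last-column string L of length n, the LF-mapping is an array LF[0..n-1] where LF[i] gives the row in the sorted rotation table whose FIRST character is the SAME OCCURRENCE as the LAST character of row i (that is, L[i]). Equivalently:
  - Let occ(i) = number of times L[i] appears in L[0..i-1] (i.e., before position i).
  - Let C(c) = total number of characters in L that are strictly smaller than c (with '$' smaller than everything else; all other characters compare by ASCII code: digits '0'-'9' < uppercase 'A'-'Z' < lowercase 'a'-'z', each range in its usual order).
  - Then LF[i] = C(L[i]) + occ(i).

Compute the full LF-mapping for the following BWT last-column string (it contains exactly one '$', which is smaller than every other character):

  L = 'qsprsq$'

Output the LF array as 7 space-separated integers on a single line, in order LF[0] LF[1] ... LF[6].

Answer: 2 5 1 4 6 3 0

Derivation:
Char counts: '$':1, 'p':1, 'q':2, 'r':1, 's':2
C (first-col start): C('$')=0, C('p')=1, C('q')=2, C('r')=4, C('s')=5
L[0]='q': occ=0, LF[0]=C('q')+0=2+0=2
L[1]='s': occ=0, LF[1]=C('s')+0=5+0=5
L[2]='p': occ=0, LF[2]=C('p')+0=1+0=1
L[3]='r': occ=0, LF[3]=C('r')+0=4+0=4
L[4]='s': occ=1, LF[4]=C('s')+1=5+1=6
L[5]='q': occ=1, LF[5]=C('q')+1=2+1=3
L[6]='$': occ=0, LF[6]=C('$')+0=0+0=0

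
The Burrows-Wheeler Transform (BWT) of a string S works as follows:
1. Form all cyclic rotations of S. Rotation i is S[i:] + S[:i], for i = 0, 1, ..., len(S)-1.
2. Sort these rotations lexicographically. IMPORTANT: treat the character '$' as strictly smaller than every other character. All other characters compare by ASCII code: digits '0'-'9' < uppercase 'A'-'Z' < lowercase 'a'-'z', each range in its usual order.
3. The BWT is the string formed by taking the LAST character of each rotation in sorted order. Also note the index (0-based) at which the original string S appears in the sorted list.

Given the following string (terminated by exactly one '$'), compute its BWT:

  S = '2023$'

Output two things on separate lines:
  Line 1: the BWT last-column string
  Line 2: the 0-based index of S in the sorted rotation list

Answer: 32$02
2

Derivation:
All 5 rotations (rotation i = S[i:]+S[:i]):
  rot[0] = 2023$
  rot[1] = 023$2
  rot[2] = 23$20
  rot[3] = 3$202
  rot[4] = $2023
Sorted (with $ < everything):
  sorted[0] = $2023  (last char: '3')
  sorted[1] = 023$2  (last char: '2')
  sorted[2] = 2023$  (last char: '$')
  sorted[3] = 23$20  (last char: '0')
  sorted[4] = 3$202  (last char: '2')
Last column: 32$02
Original string S is at sorted index 2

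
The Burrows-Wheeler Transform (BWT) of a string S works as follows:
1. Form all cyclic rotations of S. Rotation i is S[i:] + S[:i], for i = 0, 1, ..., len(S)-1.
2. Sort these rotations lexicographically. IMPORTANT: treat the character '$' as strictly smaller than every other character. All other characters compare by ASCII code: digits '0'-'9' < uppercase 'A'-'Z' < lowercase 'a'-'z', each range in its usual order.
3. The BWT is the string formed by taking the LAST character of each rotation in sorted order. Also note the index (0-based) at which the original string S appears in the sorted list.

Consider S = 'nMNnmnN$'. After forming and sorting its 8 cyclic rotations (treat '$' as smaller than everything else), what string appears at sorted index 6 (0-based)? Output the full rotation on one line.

All 8 rotations (rotation i = S[i:]+S[:i]):
  rot[0] = nMNnmnN$
  rot[1] = MNnmnN$n
  rot[2] = NnmnN$nM
  rot[3] = nmnN$nMN
  rot[4] = mnN$nMNn
  rot[5] = nN$nMNnm
  rot[6] = N$nMNnmn
  rot[7] = $nMNnmnN
Sorted (with $ < everything):
  sorted[0] = $nMNnmnN
  sorted[1] = MNnmnN$n
  sorted[2] = N$nMNnmn
  sorted[3] = NnmnN$nM
  sorted[4] = mnN$nMNn
  sorted[5] = nMNnmnN$
  sorted[6] = nN$nMNnm
  sorted[7] = nmnN$nMN
sorted[6] = nN$nMNnm

Answer: nN$nMNnm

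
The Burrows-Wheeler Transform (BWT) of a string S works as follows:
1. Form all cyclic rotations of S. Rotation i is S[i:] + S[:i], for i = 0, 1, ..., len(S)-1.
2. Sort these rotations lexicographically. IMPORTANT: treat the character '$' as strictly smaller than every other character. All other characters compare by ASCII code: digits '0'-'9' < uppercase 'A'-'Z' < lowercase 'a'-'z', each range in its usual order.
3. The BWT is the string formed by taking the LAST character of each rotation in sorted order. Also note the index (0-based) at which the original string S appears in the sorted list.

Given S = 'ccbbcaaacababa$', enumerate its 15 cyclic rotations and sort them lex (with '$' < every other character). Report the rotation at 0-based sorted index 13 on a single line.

Answer: cbbcaaacababa$c

Derivation:
All 15 rotations (rotation i = S[i:]+S[:i]):
  rot[0] = ccbbcaaacababa$
  rot[1] = cbbcaaacababa$c
  rot[2] = bbcaaacababa$cc
  rot[3] = bcaaacababa$ccb
  rot[4] = caaacababa$ccbb
  rot[5] = aaacababa$ccbbc
  rot[6] = aacababa$ccbbca
  rot[7] = acababa$ccbbcaa
  rot[8] = cababa$ccbbcaaa
  rot[9] = ababa$ccbbcaaac
  rot[10] = baba$ccbbcaaaca
  rot[11] = aba$ccbbcaaacab
  rot[12] = ba$ccbbcaaacaba
  rot[13] = a$ccbbcaaacabab
  rot[14] = $ccbbcaaacababa
Sorted (with $ < everything):
  sorted[0] = $ccbbcaaacababa
  sorted[1] = a$ccbbcaaacabab
  sorted[2] = aaacababa$ccbbc
  sorted[3] = aacababa$ccbbca
  sorted[4] = aba$ccbbcaaacab
  sorted[5] = ababa$ccbbcaaac
  sorted[6] = acababa$ccbbcaa
  sorted[7] = ba$ccbbcaaacaba
  sorted[8] = baba$ccbbcaaaca
  sorted[9] = bbcaaacababa$cc
  sorted[10] = bcaaacababa$ccb
  sorted[11] = caaacababa$ccbb
  sorted[12] = cababa$ccbbcaaa
  sorted[13] = cbbcaaacababa$c
  sorted[14] = ccbbcaaacababa$
sorted[13] = cbbcaaacababa$c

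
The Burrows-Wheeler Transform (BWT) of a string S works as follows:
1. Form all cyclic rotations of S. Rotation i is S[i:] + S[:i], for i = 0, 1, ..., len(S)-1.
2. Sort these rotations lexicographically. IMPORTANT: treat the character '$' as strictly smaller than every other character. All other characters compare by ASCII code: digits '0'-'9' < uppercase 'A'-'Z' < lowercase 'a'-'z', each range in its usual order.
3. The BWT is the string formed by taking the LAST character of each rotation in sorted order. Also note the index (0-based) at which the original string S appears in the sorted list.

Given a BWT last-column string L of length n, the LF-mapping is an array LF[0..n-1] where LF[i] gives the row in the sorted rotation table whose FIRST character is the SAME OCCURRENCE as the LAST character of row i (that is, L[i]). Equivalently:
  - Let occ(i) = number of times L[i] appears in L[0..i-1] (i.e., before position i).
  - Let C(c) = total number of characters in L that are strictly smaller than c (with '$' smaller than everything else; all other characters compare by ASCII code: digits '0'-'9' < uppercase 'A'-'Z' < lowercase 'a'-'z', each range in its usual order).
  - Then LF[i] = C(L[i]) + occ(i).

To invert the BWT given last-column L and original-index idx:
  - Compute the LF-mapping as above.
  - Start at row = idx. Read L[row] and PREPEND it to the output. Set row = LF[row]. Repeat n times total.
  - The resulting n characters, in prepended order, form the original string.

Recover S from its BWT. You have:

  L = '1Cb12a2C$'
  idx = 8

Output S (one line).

LF mapping: 1 5 8 2 3 7 4 6 0
Walk LF starting at row 8, prepending L[row]:
  step 1: row=8, L[8]='$', prepend. Next row=LF[8]=0
  step 2: row=0, L[0]='1', prepend. Next row=LF[0]=1
  step 3: row=1, L[1]='C', prepend. Next row=LF[1]=5
  step 4: row=5, L[5]='a', prepend. Next row=LF[5]=7
  step 5: row=7, L[7]='C', prepend. Next row=LF[7]=6
  step 6: row=6, L[6]='2', prepend. Next row=LF[6]=4
  step 7: row=4, L[4]='2', prepend. Next row=LF[4]=3
  step 8: row=3, L[3]='1', prepend. Next row=LF[3]=2
  step 9: row=2, L[2]='b', prepend. Next row=LF[2]=8
Reversed output: b122CaC1$

Answer: b122CaC1$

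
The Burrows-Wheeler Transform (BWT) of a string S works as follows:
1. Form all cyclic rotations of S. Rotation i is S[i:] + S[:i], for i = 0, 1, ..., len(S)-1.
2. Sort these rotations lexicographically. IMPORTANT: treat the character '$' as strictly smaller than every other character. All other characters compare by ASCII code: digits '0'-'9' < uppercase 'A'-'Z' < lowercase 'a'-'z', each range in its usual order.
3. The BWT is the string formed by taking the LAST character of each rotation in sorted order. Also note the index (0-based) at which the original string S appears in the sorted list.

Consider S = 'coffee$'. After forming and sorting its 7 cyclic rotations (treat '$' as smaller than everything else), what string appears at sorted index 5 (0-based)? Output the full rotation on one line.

Answer: ffee$co

Derivation:
All 7 rotations (rotation i = S[i:]+S[:i]):
  rot[0] = coffee$
  rot[1] = offee$c
  rot[2] = ffee$co
  rot[3] = fee$cof
  rot[4] = ee$coff
  rot[5] = e$coffe
  rot[6] = $coffee
Sorted (with $ < everything):
  sorted[0] = $coffee
  sorted[1] = coffee$
  sorted[2] = e$coffe
  sorted[3] = ee$coff
  sorted[4] = fee$cof
  sorted[5] = ffee$co
  sorted[6] = offee$c
sorted[5] = ffee$co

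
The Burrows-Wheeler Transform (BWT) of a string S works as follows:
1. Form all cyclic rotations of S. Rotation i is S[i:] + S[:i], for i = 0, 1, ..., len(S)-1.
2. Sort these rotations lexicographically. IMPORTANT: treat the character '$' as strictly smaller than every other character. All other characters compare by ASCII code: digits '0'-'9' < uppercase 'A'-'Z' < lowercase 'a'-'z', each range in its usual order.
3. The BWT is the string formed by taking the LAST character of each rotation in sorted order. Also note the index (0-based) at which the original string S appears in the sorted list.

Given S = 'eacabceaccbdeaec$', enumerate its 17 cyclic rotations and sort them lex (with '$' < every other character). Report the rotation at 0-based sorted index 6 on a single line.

All 17 rotations (rotation i = S[i:]+S[:i]):
  rot[0] = eacabceaccbdeaec$
  rot[1] = acabceaccbdeaec$e
  rot[2] = cabceaccbdeaec$ea
  rot[3] = abceaccbdeaec$eac
  rot[4] = bceaccbdeaec$eaca
  rot[5] = ceaccbdeaec$eacab
  rot[6] = eaccbdeaec$eacabc
  rot[7] = accbdeaec$eacabce
  rot[8] = ccbdeaec$eacabcea
  rot[9] = cbdeaec$eacabceac
  rot[10] = bdeaec$eacabceacc
  rot[11] = deaec$eacabceaccb
  rot[12] = eaec$eacabceaccbd
  rot[13] = aec$eacabceaccbde
  rot[14] = ec$eacabceaccbdea
  rot[15] = c$eacabceaccbdeae
  rot[16] = $eacabceaccbdeaec
Sorted (with $ < everything):
  sorted[0] = $eacabceaccbdeaec
  sorted[1] = abceaccbdeaec$eac
  sorted[2] = acabceaccbdeaec$e
  sorted[3] = accbdeaec$eacabce
  sorted[4] = aec$eacabceaccbde
  sorted[5] = bceaccbdeaec$eaca
  sorted[6] = bdeaec$eacabceacc
  sorted[7] = c$eacabceaccbdeae
  sorted[8] = cabceaccbdeaec$ea
  sorted[9] = cbdeaec$eacabceac
  sorted[10] = ccbdeaec$eacabcea
  sorted[11] = ceaccbdeaec$eacab
  sorted[12] = deaec$eacabceaccb
  sorted[13] = eacabceaccbdeaec$
  sorted[14] = eaccbdeaec$eacabc
  sorted[15] = eaec$eacabceaccbd
  sorted[16] = ec$eacabceaccbdea
sorted[6] = bdeaec$eacabceacc

Answer: bdeaec$eacabceacc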